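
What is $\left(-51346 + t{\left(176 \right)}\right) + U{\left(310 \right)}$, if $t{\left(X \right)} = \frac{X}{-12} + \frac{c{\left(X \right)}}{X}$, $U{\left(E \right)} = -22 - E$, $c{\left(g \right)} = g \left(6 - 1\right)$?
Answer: $- \frac{155063}{3} \approx -51688.0$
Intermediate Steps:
$c{\left(g \right)} = 5 g$ ($c{\left(g \right)} = g 5 = 5 g$)
$t{\left(X \right)} = 5 - \frac{X}{12}$ ($t{\left(X \right)} = \frac{X}{-12} + \frac{5 X}{X} = X \left(- \frac{1}{12}\right) + 5 = - \frac{X}{12} + 5 = 5 - \frac{X}{12}$)
$\left(-51346 + t{\left(176 \right)}\right) + U{\left(310 \right)} = \left(-51346 + \left(5 - \frac{44}{3}\right)\right) - 332 = \left(-51346 - \frac{29}{3}\right) - 332 = - \frac{154067}{3} - 332 = - \frac{155063}{3}$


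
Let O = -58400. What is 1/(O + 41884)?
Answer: -1/16516 ≈ -6.0547e-5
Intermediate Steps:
1/(O + 41884) = 1/(-58400 + 41884) = 1/(-16516) = -1/16516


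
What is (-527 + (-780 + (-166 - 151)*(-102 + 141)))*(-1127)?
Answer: 15406090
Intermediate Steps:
(-527 + (-780 + (-166 - 151)*(-102 + 141)))*(-1127) = (-527 + (-780 - 317*39))*(-1127) = (-527 + (-780 - 12363))*(-1127) = (-527 - 13143)*(-1127) = -13670*(-1127) = 15406090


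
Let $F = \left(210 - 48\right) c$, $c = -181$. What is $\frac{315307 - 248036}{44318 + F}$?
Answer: $\frac{67271}{14996} \approx 4.4859$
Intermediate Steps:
$F = -29322$ ($F = \left(210 - 48\right) \left(-181\right) = 162 \left(-181\right) = -29322$)
$\frac{315307 - 248036}{44318 + F} = \frac{315307 - 248036}{44318 - 29322} = \frac{67271}{14996}$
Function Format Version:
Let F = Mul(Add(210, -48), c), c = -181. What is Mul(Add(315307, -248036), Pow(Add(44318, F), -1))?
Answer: Rational(67271, 14996) ≈ 4.4859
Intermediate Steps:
F = -29322 (F = Mul(Add(210, -48), -181) = Mul(162, -181) = -29322)
Mul(Add(315307, -248036), Pow(Add(44318, F), -1)) = Mul(Add(315307, -248036), Pow(Add(44318, -29322), -1)) = Mul(67271, Pow(14996, -1)) = Mul(67271, Rational(1, 14996)) = Rational(67271, 14996)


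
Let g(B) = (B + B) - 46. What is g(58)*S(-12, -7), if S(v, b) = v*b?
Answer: 5880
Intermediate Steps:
g(B) = -46 + 2*B (g(B) = 2*B - 46 = -46 + 2*B)
S(v, b) = b*v
g(58)*S(-12, -7) = (-46 + 2*58)*(-7*(-12)) = (-46 + 116)*84 = 70*84 = 5880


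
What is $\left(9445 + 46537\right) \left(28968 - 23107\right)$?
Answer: $328110502$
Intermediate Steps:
$\left(9445 + 46537\right) \left(28968 - 23107\right) = 55982 \cdot 5861 = 328110502$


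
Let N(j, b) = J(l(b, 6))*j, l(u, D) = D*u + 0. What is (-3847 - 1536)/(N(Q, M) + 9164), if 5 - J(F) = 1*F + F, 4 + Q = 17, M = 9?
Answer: -5383/7825 ≈ -0.68792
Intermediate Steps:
l(u, D) = D*u
Q = 13 (Q = -4 + 17 = 13)
J(F) = 5 - 2*F (J(F) = 5 - (1*F + F) = 5 - (F + F) = 5 - 2*F)
N(j, b) = j*(5 - 12*b) (N(j, b) = (5 - 12*b)*j = j*(5 - 12*b))
(-3847 - 1536)/(N(Q, M) + 9164) = (-3847 - 1536)/(13*(5 - 12*9) + 9164) = -5383/(13*(5 - 108) + 9164) = -5383/(13*(-103) + 9164) = -5383/(-1339 + 9164) = -5383/7825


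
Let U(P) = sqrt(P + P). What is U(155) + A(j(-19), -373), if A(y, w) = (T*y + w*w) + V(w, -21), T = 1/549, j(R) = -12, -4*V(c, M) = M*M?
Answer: 101761709/732 + sqrt(310) ≈ 1.3904e+5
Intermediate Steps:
V(c, M) = -M**2/4 (V(c, M) = -M*M/4 = -M**2/4)
T = 1/549 ≈ 0.0018215
U(P) = sqrt(2)*sqrt(P) (U(P) = sqrt(2*P) = sqrt(2)*sqrt(P))
A(y, w) = -441/4 + w**2 + y/549 (A(y, w) = (y/549 + w*w) - 1/4*(-21)**2 = (y/549 + w**2) - 1/4*441 = (w**2 + y/549) - 441/4 = -441/4 + w**2 + y/549)
U(155) + A(j(-19), -373) = sqrt(2)*sqrt(155) + (-441/4 + (-373)**2 + (1/549)*(-12)) = sqrt(310) + (-441/4 + 139129 - 4/183) = sqrt(310) + 101761709/732 = 101761709/732 + sqrt(310)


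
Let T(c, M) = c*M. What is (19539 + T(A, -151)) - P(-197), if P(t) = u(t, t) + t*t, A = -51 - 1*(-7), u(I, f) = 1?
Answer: -12627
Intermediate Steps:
A = -44 (A = -51 + 7 = -44)
P(t) = 1 + t**2 (P(t) = 1 + t*t = 1 + t**2)
T(c, M) = M*c
(19539 + T(A, -151)) - P(-197) = (19539 - 151*(-44)) - (1 + (-197)**2) = (19539 + 6644) - (1 + 38809) = 26183 - 1*38810 = 26183 - 38810 = -12627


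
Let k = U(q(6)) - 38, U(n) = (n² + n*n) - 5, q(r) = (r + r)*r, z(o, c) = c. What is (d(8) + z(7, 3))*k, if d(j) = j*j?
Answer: 691775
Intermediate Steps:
q(r) = 2*r² (q(r) = (2*r)*r = 2*r²)
d(j) = j²
U(n) = -5 + 2*n² (U(n) = (n² + n²) - 5 = 2*n² - 5 = -5 + 2*n²)
k = 10325 (k = (-5 + 2*(2*6²)²) - 38 = (-5 + 2*(2*36)²) - 38 = (-5 + 2*72²) - 38 = (-5 + 2*5184) - 38 = (-5 + 10368) - 38 = 10363 - 38 = 10325)
(d(8) + z(7, 3))*k = (8² + 3)*10325 = (64 + 3)*10325 = 67*10325 = 691775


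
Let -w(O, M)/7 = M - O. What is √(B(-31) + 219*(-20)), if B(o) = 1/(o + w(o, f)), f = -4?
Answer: I*√52998055/110 ≈ 66.182*I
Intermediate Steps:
w(O, M) = -7*M + 7*O (w(O, M) = -7*(M - O) = -7*M + 7*O)
B(o) = 1/(28 + 8*o) (B(o) = 1/(o + (-7*(-4) + 7*o)) = 1/(o + (28 + 7*o)) = 1/(28 + 8*o))
√(B(-31) + 219*(-20)) = √(1/(4*(7 + 2*(-31))) + 219*(-20)) = √(1/(4*(7 - 62)) - 4380) = √((¼)/(-55) - 4380) = √((¼)*(-1/55) - 4380) = √(-1/220 - 4380) = √(-963601/220) = I*√52998055/110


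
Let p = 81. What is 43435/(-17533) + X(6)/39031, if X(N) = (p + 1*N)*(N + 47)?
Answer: -1614466822/684330523 ≈ -2.3592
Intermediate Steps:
X(N) = (47 + N)*(81 + N) (X(N) = (81 + 1*N)*(N + 47) = (81 + N)*(47 + N) = (47 + N)*(81 + N))
43435/(-17533) + X(6)/39031 = 43435/(-17533) + (3807 + 6² + 128*6)/39031 = 43435*(-1/17533) + (3807 + 36 + 768)*(1/39031) = -43435/17533 + 4611*(1/39031) = -43435/17533 + 4611/39031 = -1614466822/684330523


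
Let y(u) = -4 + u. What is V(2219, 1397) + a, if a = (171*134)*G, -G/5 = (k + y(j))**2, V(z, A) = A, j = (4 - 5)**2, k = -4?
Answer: -5612533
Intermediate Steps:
j = 1 (j = (-1)**2 = 1)
G = -245 (G = -5*(-4 + (-4 + 1))**2 = -5*(-4 - 3)**2 = -5*(-7)**2 = -5*49 = -245)
a = -5613930 (a = (171*134)*(-245) = 22914*(-245) = -5613930)
V(2219, 1397) + a = 1397 - 5613930 = -5612533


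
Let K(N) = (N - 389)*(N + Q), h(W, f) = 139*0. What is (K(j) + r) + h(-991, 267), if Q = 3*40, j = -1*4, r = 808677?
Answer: 763089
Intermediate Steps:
h(W, f) = 0
j = -4
Q = 120
K(N) = (-389 + N)*(120 + N) (K(N) = (N - 389)*(N + 120) = (-389 + N)*(120 + N))
(K(j) + r) + h(-991, 267) = ((-46680 + (-4)**2 - 269*(-4)) + 808677) + 0 = ((-46680 + 16 + 1076) + 808677) + 0 = (-45588 + 808677) + 0 = 763089 + 0 = 763089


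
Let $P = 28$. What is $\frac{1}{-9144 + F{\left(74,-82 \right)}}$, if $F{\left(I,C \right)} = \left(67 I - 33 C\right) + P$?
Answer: $- \frac{1}{1452} \approx -0.00068871$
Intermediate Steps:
$F{\left(I,C \right)} = 28 - 33 C + 67 I$ ($F{\left(I,C \right)} = \left(67 I - 33 C\right) + 28 = \left(- 33 C + 67 I\right) + 28 = 28 - 33 C + 67 I$)
$\frac{1}{-9144 + F{\left(74,-82 \right)}} = \frac{1}{-9144 + \left(28 - -2706 + 67 \cdot 74\right)} = \frac{1}{-9144 + \left(28 + 2706 + 4958\right)} = \frac{1}{-9144 + 7692} = \frac{1}{-1452} = - \frac{1}{1452}$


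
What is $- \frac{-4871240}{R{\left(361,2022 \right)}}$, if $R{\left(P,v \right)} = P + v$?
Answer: $\frac{4871240}{2383} \approx 2044.2$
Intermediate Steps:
$- \frac{-4871240}{R{\left(361,2022 \right)}} = - \frac{-4871240}{361 + 2022} = - \frac{-4871240}{2383} = \left(-1\right) \left(- \frac{4871240}{2383}\right) = \frac{4871240}{2383}$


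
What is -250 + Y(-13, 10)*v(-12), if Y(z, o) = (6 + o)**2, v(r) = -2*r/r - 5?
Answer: -2042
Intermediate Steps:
v(r) = -7 (v(r) = -2*1 - 5 = -2 - 5 = -7)
-250 + Y(-13, 10)*v(-12) = -250 + (6 + 10)**2*(-7) = -250 + 16**2*(-7) = -250 + 256*(-7) = -250 - 1792 = -2042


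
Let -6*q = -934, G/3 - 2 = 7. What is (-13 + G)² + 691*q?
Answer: 323285/3 ≈ 1.0776e+5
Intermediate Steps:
G = 27 (G = 6 + 3*7 = 6 + 21 = 27)
q = 467/3 (q = -⅙*(-934) = 467/3 ≈ 155.67)
(-13 + G)² + 691*q = (-13 + 27)² + 691*(467/3) = 14² + 322697/3 = 196 + 322697/3 = 323285/3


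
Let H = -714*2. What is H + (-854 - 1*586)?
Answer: -2868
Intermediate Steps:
H = -1428
H + (-854 - 1*586) = -1428 + (-854 - 1*586) = -1428 + (-854 - 586) = -1428 - 1440 = -2868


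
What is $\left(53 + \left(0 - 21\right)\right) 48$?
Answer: $1536$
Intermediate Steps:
$\left(53 + \left(0 - 21\right)\right) 48 = \left(53 - 21\right) 48 = 32 \cdot 48 = 1536$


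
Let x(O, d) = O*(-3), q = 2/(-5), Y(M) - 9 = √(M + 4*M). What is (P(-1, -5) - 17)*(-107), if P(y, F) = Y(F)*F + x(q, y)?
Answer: 32528/5 + 2675*I ≈ 6505.6 + 2675.0*I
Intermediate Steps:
Y(M) = 9 + √5*√M (Y(M) = 9 + √(M + 4*M) = 9 + √(5*M) = 9 + √5*√M)
q = -⅖ (q = 2*(-⅕) = -⅖ ≈ -0.40000)
x(O, d) = -3*O
P(y, F) = 6/5 + F*(9 + √5*√F) (P(y, F) = (9 + √5*√F)*F - 3*(-⅖) = F*(9 + √5*√F) + 6/5 = 6/5 + F*(9 + √5*√F))
(P(-1, -5) - 17)*(-107) = ((6/5 + 9*(-5) + √5*(-5)^(3/2)) - 17)*(-107) = ((6/5 - 45 + √5*(-5*I*√5)) - 17)*(-107) = ((6/5 - 45 - 25*I) - 17)*(-107) = ((-219/5 - 25*I) - 17)*(-107) = (-304/5 - 25*I)*(-107) = 32528/5 + 2675*I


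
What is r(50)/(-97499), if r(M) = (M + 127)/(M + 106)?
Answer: -59/5069948 ≈ -1.1637e-5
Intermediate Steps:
r(M) = (127 + M)/(106 + M)
r(50)/(-97499) = ((127 + 50)/(106 + 50))/(-97499) = (177/156)*(-1/97499) = ((1/156)*177)*(-1/97499) = (59/52)*(-1/97499) = -59/5069948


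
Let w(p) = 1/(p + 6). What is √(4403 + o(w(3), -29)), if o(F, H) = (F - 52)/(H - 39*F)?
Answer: √3964101/30 ≈ 66.367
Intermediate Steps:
w(p) = 1/(6 + p)
o(F, H) = (-52 + F)/(H - 39*F)
√(4403 + o(w(3), -29)) = √(4403 + (52 - 1/(6 + 3))/(-1*(-29) + 39/(6 + 3))) = √(4403 + (52 - 1/9)/(29 + 39/9)) = √(4403 + (52 - 1*⅑)/(29 + 39*(⅑))) = √(4403 + (52 - ⅑)/(29 + 13/3)) = √(4403 + (467/9)/(100/3)) = √(4403 + (3/100)*(467/9)) = √(4403 + 467/300) = √(1321367/300) = √3964101/30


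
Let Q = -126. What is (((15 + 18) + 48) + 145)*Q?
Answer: -28476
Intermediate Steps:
(((15 + 18) + 48) + 145)*Q = (((15 + 18) + 48) + 145)*(-126) = ((33 + 48) + 145)*(-126) = (81 + 145)*(-126) = 226*(-126) = -28476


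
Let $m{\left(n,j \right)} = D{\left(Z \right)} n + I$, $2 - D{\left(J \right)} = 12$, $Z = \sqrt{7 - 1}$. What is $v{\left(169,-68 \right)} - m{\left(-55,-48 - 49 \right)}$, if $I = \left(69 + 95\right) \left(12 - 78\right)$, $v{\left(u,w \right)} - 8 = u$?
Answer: $10451$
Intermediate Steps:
$Z = \sqrt{6} \approx 2.4495$
$D{\left(J \right)} = -10$ ($D{\left(J \right)} = 2 - 12 = -10$)
$v{\left(u,w \right)} = 8 + u$
$I = -10824$ ($I = 164 \left(-66\right) = -10824$)
$m{\left(n,j \right)} = -10824 - 10 n$ ($m{\left(n,j \right)} = - 10 n - 10824 = -10824 - 10 n$)
$v{\left(169,-68 \right)} - m{\left(-55,-48 - 49 \right)} = \left(8 + 169\right) - \left(-10824 - -550\right) = 177 - \left(-10824 + 550\right) = 177 - -10274 = 177 + 10274 = 10451$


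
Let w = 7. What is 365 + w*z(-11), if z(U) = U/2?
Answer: 653/2 ≈ 326.50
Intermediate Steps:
z(U) = U/2 (z(U) = U*(½) = U/2)
365 + w*z(-11) = 365 + 7*((½)*(-11)) = 365 + 7*(-11/2) = 365 - 77/2 = 653/2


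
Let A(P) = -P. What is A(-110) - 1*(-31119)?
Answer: 31229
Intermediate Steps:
A(-110) - 1*(-31119) = -1*(-110) - 1*(-31119) = 110 + 31119 = 31229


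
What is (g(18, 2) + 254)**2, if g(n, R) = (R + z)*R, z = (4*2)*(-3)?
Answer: 44100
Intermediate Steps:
z = -24 (z = 8*(-3) = -24)
g(n, R) = R*(-24 + R) (g(n, R) = (R - 24)*R = (-24 + R)*R = R*(-24 + R))
(g(18, 2) + 254)**2 = (2*(-24 + 2) + 254)**2 = (2*(-22) + 254)**2 = (-44 + 254)**2 = 210**2 = 44100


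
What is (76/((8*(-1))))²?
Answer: 361/4 ≈ 90.250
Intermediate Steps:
(76/((8*(-1))))² = (76/(-8))² = (76*(-⅛))² = (-19/2)² = 361/4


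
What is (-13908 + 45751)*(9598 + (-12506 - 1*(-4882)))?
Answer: 62858082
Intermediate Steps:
(-13908 + 45751)*(9598 + (-12506 - 1*(-4882))) = 31843*(9598 + (-12506 + 4882)) = 31843*(9598 - 7624) = 31843*1974 = 62858082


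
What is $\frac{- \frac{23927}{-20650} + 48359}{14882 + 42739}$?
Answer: $\frac{998637277}{1189873650} \approx 0.83928$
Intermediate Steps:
$\frac{- \frac{23927}{-20650} + 48359}{14882 + 42739} = \frac{\left(-23927\right) \left(- \frac{1}{20650}\right) + 48359}{57621} = \left(\frac{23927}{20650} + 48359\right) \frac{1}{57621} = \frac{998637277}{20650} \cdot \frac{1}{57621} = \frac{998637277}{1189873650}$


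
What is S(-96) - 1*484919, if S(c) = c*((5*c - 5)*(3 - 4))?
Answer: -531479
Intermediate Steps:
S(c) = c*(5 - 5*c) (S(c) = c*((-5 + 5*c)*(-1)) = c*(5 - 5*c))
S(-96) - 1*484919 = 5*(-96)*(1 - 1*(-96)) - 1*484919 = 5*(-96)*(1 + 96) - 484919 = 5*(-96)*97 - 484919 = -46560 - 484919 = -531479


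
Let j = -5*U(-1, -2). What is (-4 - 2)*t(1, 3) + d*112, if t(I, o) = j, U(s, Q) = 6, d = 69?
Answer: 7908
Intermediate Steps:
j = -30 (j = -5*6 = -30)
t(I, o) = -30
(-4 - 2)*t(1, 3) + d*112 = (-4 - 2)*(-30) + 69*112 = -6*(-30) + 7728 = 180 + 7728 = 7908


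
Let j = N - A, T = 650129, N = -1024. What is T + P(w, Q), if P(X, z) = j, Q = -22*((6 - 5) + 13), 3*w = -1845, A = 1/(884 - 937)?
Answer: 34402566/53 ≈ 6.4911e+5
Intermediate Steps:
A = -1/53 (A = 1/(-53) = -1/53 ≈ -0.018868)
w = -615 (w = (1/3)*(-1845) = -615)
Q = -308 (Q = -22*(1 + 13) = -22*14 = -308)
j = -54271/53 (j = -1024 - 1*(-1/53) = -1024 + 1/53 = -54271/53 ≈ -1024.0)
P(X, z) = -54271/53
T + P(w, Q) = 650129 - 54271/53 = 34402566/53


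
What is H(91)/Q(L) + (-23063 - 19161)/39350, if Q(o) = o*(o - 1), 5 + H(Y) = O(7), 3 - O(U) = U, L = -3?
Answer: -143473/78700 ≈ -1.8230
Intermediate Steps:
O(U) = 3 - U
H(Y) = -9 (H(Y) = -5 + (3 - 1*7) = -5 + (3 - 7) = -5 - 4 = -9)
Q(o) = o*(-1 + o)
H(91)/Q(L) + (-23063 - 19161)/39350 = -9*(-1/(3*(-1 - 3))) + (-23063 - 19161)/39350 = -9/((-3*(-4))) - 42224*1/39350 = -9/12 - 21112/19675 = -9*1/12 - 21112/19675 = -¾ - 21112/19675 = -143473/78700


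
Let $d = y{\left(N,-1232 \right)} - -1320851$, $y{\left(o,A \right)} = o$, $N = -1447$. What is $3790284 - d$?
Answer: $2470880$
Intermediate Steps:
$d = 1319404$ ($d = -1447 - -1320851 = -1447 + 1320851 = 1319404$)
$3790284 - d = 3790284 - 1319404 = 2470880$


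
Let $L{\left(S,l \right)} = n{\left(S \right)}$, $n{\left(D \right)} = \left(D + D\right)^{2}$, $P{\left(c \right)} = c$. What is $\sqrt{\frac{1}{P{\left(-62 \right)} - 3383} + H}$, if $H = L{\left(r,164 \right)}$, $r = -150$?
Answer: $\frac{7 \sqrt{21798413195}}{3445} \approx 300.0$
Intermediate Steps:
$n{\left(D \right)} = 4 D^{2}$ ($n{\left(D \right)} = \left(2 D\right)^{2} = 4 D^{2}$)
$L{\left(S,l \right)} = 4 S^{2}$
$H = 90000$ ($H = 4 \left(-150\right)^{2} = 4 \cdot 22500 = 90000$)
$\sqrt{\frac{1}{P{\left(-62 \right)} - 3383} + H} = \sqrt{\frac{1}{-62 - 3383} + 90000} = \sqrt{\frac{1}{-3445} + 90000} = \sqrt{- \frac{1}{3445} + 90000} = \sqrt{\frac{310049999}{3445}} = \frac{7 \sqrt{21798413195}}{3445}$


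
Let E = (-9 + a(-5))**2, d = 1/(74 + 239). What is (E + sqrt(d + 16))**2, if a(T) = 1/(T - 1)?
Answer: 2870637289/405648 + 3025*sqrt(1567817)/5634 ≈ 7749.0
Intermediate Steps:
d = 1/313 ≈ 0.0031949
a(T) = 1/(-1 + T)
E = 3025/36 (E = (-9 + 1/(-1 - 5))**2 = (-9 + 1/(-6))**2 = (-9 - 1/6)**2 = (-55/6)**2 = 3025/36 ≈ 84.028)
(E + sqrt(d + 16))**2 = (3025/36 + sqrt(1/313 + 16))**2 = (3025/36 + sqrt(5009/313))**2 = (3025/36 + sqrt(1567817)/313)**2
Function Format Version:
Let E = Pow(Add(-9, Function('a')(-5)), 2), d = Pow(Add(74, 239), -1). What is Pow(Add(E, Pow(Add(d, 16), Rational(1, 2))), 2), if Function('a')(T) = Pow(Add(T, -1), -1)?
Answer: Add(Rational(2870637289, 405648), Mul(Rational(3025, 5634), Pow(1567817, Rational(1, 2)))) ≈ 7749.0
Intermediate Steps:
d = Rational(1, 313) (d = Pow(313, -1) = Rational(1, 313) ≈ 0.0031949)
Function('a')(T) = Pow(Add(-1, T), -1)
E = Rational(3025, 36) (E = Pow(Add(-9, Pow(Add(-1, -5), -1)), 2) = Pow(Add(-9, Pow(-6, -1)), 2) = Pow(Add(-9, Rational(-1, 6)), 2) = Pow(Rational(-55, 6), 2) = Rational(3025, 36) ≈ 84.028)
Pow(Add(E, Pow(Add(d, 16), Rational(1, 2))), 2) = Pow(Add(Rational(3025, 36), Pow(Add(Rational(1, 313), 16), Rational(1, 2))), 2) = Pow(Add(Rational(3025, 36), Pow(Rational(5009, 313), Rational(1, 2))), 2) = Pow(Add(Rational(3025, 36), Mul(Rational(1, 313), Pow(1567817, Rational(1, 2)))), 2)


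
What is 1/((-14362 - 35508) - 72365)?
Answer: -1/122235 ≈ -8.1810e-6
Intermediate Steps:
1/((-14362 - 35508) - 72365) = 1/(-49870 - 72365) = 1/(-122235) = -1/122235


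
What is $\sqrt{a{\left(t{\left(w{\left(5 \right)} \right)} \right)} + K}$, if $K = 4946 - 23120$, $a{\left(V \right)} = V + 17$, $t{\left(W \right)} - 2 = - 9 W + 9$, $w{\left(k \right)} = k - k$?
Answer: $i \sqrt{18146} \approx 134.71 i$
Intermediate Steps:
$w{\left(k \right)} = 0$
$t{\left(W \right)} = 11 - 9 W$ ($t{\left(W \right)} = 2 - \left(-9 + 9 W\right) = 11 - 9 W$)
$a{\left(V \right)} = 17 + V$
$K = -18174$
$\sqrt{a{\left(t{\left(w{\left(5 \right)} \right)} \right)} + K} = \sqrt{\left(17 + \left(11 - 0\right)\right) - 18174} = \sqrt{\left(17 + \left(11 + 0\right)\right) - 18174} = \sqrt{\left(17 + 11\right) - 18174} = \sqrt{28 - 18174} = \sqrt{-18146} = i \sqrt{18146}$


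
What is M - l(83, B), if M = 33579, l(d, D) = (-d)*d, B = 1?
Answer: 40468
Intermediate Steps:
l(d, D) = -d**2
M - l(83, B) = 33579 - (-1)*83**2 = 33579 - (-1)*6889 = 33579 - 1*(-6889) = 33579 + 6889 = 40468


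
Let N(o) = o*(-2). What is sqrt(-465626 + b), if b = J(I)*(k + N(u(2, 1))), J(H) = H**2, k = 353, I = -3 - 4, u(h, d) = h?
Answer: 5*I*sqrt(17941) ≈ 669.72*I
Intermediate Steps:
I = -7
N(o) = -2*o
b = 17101 (b = (-7)**2*(353 - 2*2) = 49*(353 - 4) = 49*349 = 17101)
sqrt(-465626 + b) = sqrt(-465626 + 17101) = sqrt(-448525) = 5*I*sqrt(17941)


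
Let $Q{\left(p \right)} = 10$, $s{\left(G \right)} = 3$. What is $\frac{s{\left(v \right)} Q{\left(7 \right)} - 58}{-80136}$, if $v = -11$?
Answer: $\frac{1}{2862} \approx 0.00034941$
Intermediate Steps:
$\frac{s{\left(v \right)} Q{\left(7 \right)} - 58}{-80136} = \frac{3 \cdot 10 - 58}{-80136} = \left(30 - 58\right) \left(- \frac{1}{80136}\right) = \left(-28\right) \left(- \frac{1}{80136}\right) = \frac{1}{2862}$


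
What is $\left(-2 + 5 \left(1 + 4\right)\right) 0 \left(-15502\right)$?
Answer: $0$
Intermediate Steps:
$\left(-2 + 5 \left(1 + 4\right)\right) 0 \left(-15502\right) = \left(-2 + 5 \cdot 5\right) 0 \left(-15502\right) = \left(-2 + 25\right) 0 \left(-15502\right) = 23 \cdot 0 \left(-15502\right) = 0 \left(-15502\right) = 0$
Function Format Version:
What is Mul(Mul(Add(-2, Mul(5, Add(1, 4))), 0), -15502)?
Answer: 0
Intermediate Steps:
Mul(Mul(Add(-2, Mul(5, Add(1, 4))), 0), -15502) = Mul(Mul(Add(-2, Mul(5, 5)), 0), -15502) = Mul(Mul(Add(-2, 25), 0), -15502) = Mul(Mul(23, 0), -15502) = Mul(0, -15502) = 0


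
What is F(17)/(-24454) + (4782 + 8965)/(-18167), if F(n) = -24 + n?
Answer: -336041969/444255818 ≈ -0.75642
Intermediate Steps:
F(17)/(-24454) + (4782 + 8965)/(-18167) = (-24 + 17)/(-24454) + (4782 + 8965)/(-18167) = -7*(-1/24454) + 13747*(-1/18167) = 7/24454 - 13747/18167 = -336041969/444255818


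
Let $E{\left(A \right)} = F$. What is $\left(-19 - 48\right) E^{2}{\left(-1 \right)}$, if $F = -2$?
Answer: $-268$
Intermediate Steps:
$E{\left(A \right)} = -2$
$\left(-19 - 48\right) E^{2}{\left(-1 \right)} = \left(-19 - 48\right) \left(-2\right)^{2} = \left(-67\right) 4 = -268$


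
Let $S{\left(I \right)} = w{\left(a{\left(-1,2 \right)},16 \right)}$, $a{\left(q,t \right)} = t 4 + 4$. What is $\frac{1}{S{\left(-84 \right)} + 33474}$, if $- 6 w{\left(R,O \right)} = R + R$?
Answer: $\frac{1}{33470} \approx 2.9877 \cdot 10^{-5}$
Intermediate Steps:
$a{\left(q,t \right)} = 4 + 4 t$ ($a{\left(q,t \right)} = 4 t + 4 = 4 + 4 t$)
$w{\left(R,O \right)} = - \frac{R}{3}$ ($w{\left(R,O \right)} = - \frac{R + R}{6} = - \frac{2 R}{6} = - \frac{R}{3}$)
$S{\left(I \right)} = -4$ ($S{\left(I \right)} = - \frac{4 + 4 \cdot 2}{3} = - \frac{4 + 8}{3} = \left(- \frac{1}{3}\right) 12 = -4$)
$\frac{1}{S{\left(-84 \right)} + 33474} = \frac{1}{-4 + 33474} = \frac{1}{33470}$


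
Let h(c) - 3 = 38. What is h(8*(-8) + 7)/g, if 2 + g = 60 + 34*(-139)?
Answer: -41/4668 ≈ -0.0087832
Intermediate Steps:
h(c) = 41 (h(c) = 3 + 38 = 41)
g = -4668 (g = -2 + (60 + 34*(-139)) = -2 + (60 - 4726) = -2 - 4666 = -4668)
h(8*(-8) + 7)/g = 41/(-4668) = 41*(-1/4668) = -41/4668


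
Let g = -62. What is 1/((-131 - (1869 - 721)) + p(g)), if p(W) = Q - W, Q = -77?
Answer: -1/1294 ≈ -0.00077280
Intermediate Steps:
p(W) = -77 - W
1/((-131 - (1869 - 721)) + p(g)) = 1/((-131 - (1869 - 721)) + (-77 - 1*(-62))) = 1/((-131 - 1*1148) + (-77 + 62)) = 1/((-131 - 1148) - 15) = 1/(-1279 - 15) = 1/(-1294) = -1/1294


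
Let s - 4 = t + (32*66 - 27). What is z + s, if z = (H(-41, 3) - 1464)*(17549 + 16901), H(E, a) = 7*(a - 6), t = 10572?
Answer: -51145589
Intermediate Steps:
H(E, a) = -42 + 7*a (H(E, a) = 7*(-6 + a) = -42 + 7*a)
s = 12661 (s = 4 + (10572 + (32*66 - 27)) = 4 + (10572 + (2112 - 27)) = 4 + (10572 + 2085) = 4 + 12657 = 12661)
z = -51158250 (z = ((-42 + 7*3) - 1464)*(17549 + 16901) = ((-42 + 21) - 1464)*34450 = (-21 - 1464)*34450 = -1485*34450 = -51158250)
z + s = -51158250 + 12661 = -51145589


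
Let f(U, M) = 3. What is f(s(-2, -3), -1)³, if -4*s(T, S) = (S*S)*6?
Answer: 27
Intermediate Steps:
s(T, S) = -3*S²/2 (s(T, S) = -S*S*6/4 = -S²*6/4 = -3*S²/2)
f(s(-2, -3), -1)³ = 3³ = 27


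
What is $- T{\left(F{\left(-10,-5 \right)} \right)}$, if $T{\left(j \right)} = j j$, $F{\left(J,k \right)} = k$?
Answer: $-25$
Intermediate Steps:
$T{\left(j \right)} = j^{2}$
$- T{\left(F{\left(-10,-5 \right)} \right)} = - \left(-5\right)^{2} = \left(-1\right) 25 = -25$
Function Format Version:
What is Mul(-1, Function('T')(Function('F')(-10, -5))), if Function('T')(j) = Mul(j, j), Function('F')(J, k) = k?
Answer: -25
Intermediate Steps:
Function('T')(j) = Pow(j, 2)
Mul(-1, Function('T')(Function('F')(-10, -5))) = Mul(-1, Pow(-5, 2)) = Mul(-1, 25) = -25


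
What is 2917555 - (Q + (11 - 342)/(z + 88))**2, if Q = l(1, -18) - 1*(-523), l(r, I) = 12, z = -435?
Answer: 316712807419/120409 ≈ 2.6303e+6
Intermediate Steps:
Q = 535 (Q = 12 - 1*(-523) = 12 + 523 = 535)
2917555 - (Q + (11 - 342)/(z + 88))**2 = 2917555 - (535 + (11 - 342)/(-435 + 88))**2 = 2917555 - (535 - 331/(-347))**2 = 2917555 - (535 - 331*(-1/347))**2 = 2917555 - (535 + 331/347)**2 = 2917555 - (185976/347)**2 = 2917555 - 1*34587072576/120409 = 2917555 - 34587072576/120409 = 316712807419/120409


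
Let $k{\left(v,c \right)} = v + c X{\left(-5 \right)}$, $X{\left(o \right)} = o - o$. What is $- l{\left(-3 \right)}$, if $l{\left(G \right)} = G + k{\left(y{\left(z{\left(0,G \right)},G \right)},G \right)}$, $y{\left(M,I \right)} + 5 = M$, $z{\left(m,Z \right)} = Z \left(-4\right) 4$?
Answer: $-40$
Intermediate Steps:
$z{\left(m,Z \right)} = - 16 Z$ ($z{\left(m,Z \right)} = - 4 Z 4 = - 16 Z$)
$X{\left(o \right)} = 0$
$y{\left(M,I \right)} = -5 + M$
$k{\left(v,c \right)} = v$ ($k{\left(v,c \right)} = v + c 0 = v + 0 = v$)
$l{\left(G \right)} = -5 - 15 G$ ($l{\left(G \right)} = G - \left(5 + 16 G\right) = -5 - 15 G$)
$- l{\left(-3 \right)} = - (-5 - -45) = - (-5 + 45) = \left(-1\right) 40 = -40$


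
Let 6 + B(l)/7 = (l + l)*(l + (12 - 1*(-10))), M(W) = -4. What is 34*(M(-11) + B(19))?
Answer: 369240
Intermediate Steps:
B(l) = -42 + 14*l*(22 + l) (B(l) = -42 + 7*((l + l)*(l + (12 - 1*(-10)))) = -42 + 7*((2*l)*(l + (12 + 10))) = -42 + 7*((2*l)*(l + 22)) = -42 + 7*((2*l)*(22 + l)) = -42 + 7*(2*l*(22 + l)) = -42 + 14*l*(22 + l))
34*(M(-11) + B(19)) = 34*(-4 + (-42 + 14*19² + 308*19)) = 34*(-4 + (-42 + 14*361 + 5852)) = 34*(-4 + (-42 + 5054 + 5852)) = 34*(-4 + 10864) = 34*10860 = 369240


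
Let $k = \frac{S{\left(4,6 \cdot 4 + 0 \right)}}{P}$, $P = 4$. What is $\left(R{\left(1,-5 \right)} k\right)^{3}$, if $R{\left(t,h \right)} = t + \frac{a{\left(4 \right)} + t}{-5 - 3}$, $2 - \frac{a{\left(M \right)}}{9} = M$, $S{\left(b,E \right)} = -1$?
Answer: $- \frac{15625}{32768} \approx -0.47684$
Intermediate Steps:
$a{\left(M \right)} = 18 - 9 M$
$k = - \frac{1}{4} \approx -0.25$
$R{\left(t,h \right)} = \frac{9}{4} + \frac{7 t}{8}$ ($R{\left(t,h \right)} = t + \frac{\left(18 - 36\right) + t}{-5 - 3} = t + \frac{\left(18 - 36\right) + t}{-8} = t + \left(-18 + t\right) \left(- \frac{1}{8}\right) = t - \left(- \frac{9}{4} + \frac{t}{8}\right) = \frac{9}{4} + \frac{7 t}{8}$)
$\left(R{\left(1,-5 \right)} k\right)^{3} = \left(\left(\frac{9}{4} + \frac{7}{8} \cdot 1\right) \left(- \frac{1}{4}\right)\right)^{3} = \left(\left(\frac{9}{4} + \frac{7}{8}\right) \left(- \frac{1}{4}\right)\right)^{3} = \left(\frac{25}{8} \left(- \frac{1}{4}\right)\right)^{3} = \left(- \frac{25}{32}\right)^{3} = - \frac{15625}{32768}$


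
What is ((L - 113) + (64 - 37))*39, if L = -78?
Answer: -6396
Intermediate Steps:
((L - 113) + (64 - 37))*39 = ((-78 - 113) + (64 - 37))*39 = (-191 + 27)*39 = -164*39 = -6396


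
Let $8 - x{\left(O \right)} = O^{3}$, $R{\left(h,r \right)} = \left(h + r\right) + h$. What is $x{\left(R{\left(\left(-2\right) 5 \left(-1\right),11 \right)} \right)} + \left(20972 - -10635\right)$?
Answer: $1824$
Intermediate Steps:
$R{\left(h,r \right)} = r + 2 h$
$x{\left(O \right)} = 8 - O^{3}$
$x{\left(R{\left(\left(-2\right) 5 \left(-1\right),11 \right)} \right)} + \left(20972 - -10635\right) = \left(8 - \left(11 + 2 \left(-2\right) 5 \left(-1\right)\right)^{3}\right) + \left(20972 - -10635\right) = \left(8 - \left(11 + 2 \left(\left(-10\right) \left(-1\right)\right)\right)^{3}\right) + \left(20972 + 10635\right) = \left(8 - \left(11 + 2 \cdot 10\right)^{3}\right) + 31607 = \left(8 - \left(11 + 20\right)^{3}\right) + 31607 = \left(8 - 31^{3}\right) + 31607 = \left(8 - 29791\right) + 31607 = -29783 + 31607 = 1824$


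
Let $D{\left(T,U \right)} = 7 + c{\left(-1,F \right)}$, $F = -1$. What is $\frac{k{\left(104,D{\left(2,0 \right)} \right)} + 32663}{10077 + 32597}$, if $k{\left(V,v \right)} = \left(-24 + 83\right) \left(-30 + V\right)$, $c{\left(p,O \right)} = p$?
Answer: $\frac{37029}{42674} \approx 0.86772$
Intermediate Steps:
$D{\left(T,U \right)} = 6$ ($D{\left(T,U \right)} = 7 - 1 = 6$)
$k{\left(V,v \right)} = -1770 + 59 V$ ($k{\left(V,v \right)} = 59 \left(-30 + V\right) = -1770 + 59 V$)
$\frac{k{\left(104,D{\left(2,0 \right)} \right)} + 32663}{10077 + 32597} = \frac{\left(-1770 + 59 \cdot 104\right) + 32663}{10077 + 32597} = \frac{\left(-1770 + 6136\right) + 32663}{42674} = \left(4366 + 32663\right) \frac{1}{42674} = 37029 \cdot \frac{1}{42674} = \frac{37029}{42674}$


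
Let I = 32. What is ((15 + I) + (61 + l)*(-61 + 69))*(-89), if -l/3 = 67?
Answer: 95497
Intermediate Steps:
l = -201 (l = -3*67 = -201)
((15 + I) + (61 + l)*(-61 + 69))*(-89) = ((15 + 32) + (61 - 201)*(-61 + 69))*(-89) = (47 - 140*8)*(-89) = (47 - 1120)*(-89) = -1073*(-89) = 95497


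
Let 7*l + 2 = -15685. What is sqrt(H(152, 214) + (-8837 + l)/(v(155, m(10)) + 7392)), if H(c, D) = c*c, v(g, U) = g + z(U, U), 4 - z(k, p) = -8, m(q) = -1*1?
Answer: 3*sqrt(146671525158)/7559 ≈ 152.00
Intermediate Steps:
l = -2241 (l = -2/7 + (1/7)*(-15685) = -2/7 - 15685/7 = -2241)
m(q) = -1
z(k, p) = 12 (z(k, p) = 4 - 1*(-8) = 4 + 8 = 12)
v(g, U) = 12 + g (v(g, U) = g + 12 = 12 + g)
H(c, D) = c**2
sqrt(H(152, 214) + (-8837 + l)/(v(155, m(10)) + 7392)) = sqrt(152**2 + (-8837 - 2241)/((12 + 155) + 7392)) = sqrt(23104 - 11078/(167 + 7392)) = sqrt(23104 - 11078/7559) = sqrt(174632058/7559) = 3*sqrt(146671525158)/7559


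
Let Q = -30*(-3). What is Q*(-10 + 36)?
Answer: 2340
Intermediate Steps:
Q = 90 (Q = -5*(-18) = 90)
Q*(-10 + 36) = 90*(-10 + 36) = 90*26 = 2340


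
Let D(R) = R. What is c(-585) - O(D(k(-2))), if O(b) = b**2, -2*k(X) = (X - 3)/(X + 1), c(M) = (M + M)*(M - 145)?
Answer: 3416375/4 ≈ 8.5409e+5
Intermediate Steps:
c(M) = 2*M*(-145 + M) (c(M) = (2*M)*(-145 + M) = 2*M*(-145 + M))
k(X) = -(-3 + X)/(2*(1 + X)) (k(X) = -(X - 3)/(2*(X + 1)) = -(-3 + X)/(2*(1 + X)))
c(-585) - O(D(k(-2))) = 2*(-585)*(-145 - 585) - ((3 - 1*(-2))/(2*(1 - 2)))**2 = 2*(-585)*(-730) - ((1/2)*(3 + 2)/(-1))**2 = 854100 - ((1/2)*(-1)*5)**2 = 854100 - (-5/2)**2 = 854100 - 1*25/4 = 854100 - 25/4 = 3416375/4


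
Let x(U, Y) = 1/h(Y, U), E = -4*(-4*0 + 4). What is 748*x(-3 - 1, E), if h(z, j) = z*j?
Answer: 187/16 ≈ 11.688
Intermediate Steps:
E = -16 (E = -4*(0 + 4) = -4*4 = -16)
h(z, j) = j*z
x(U, Y) = 1/(U*Y)
748*x(-3 - 1, E) = 748*(1/(-3 - 1*(-16))) = 748*(-1/16/(-4)) = 748*(-1/4*(-1/16)) = 748*(1/64) = 187/16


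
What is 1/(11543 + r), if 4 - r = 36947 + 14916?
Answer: -1/40316 ≈ -2.4804e-5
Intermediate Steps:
r = -51859 (r = 4 - (36947 + 14916) = 4 - 1*51863 = 4 - 51863 = -51859)
1/(11543 + r) = 1/(11543 - 51859) = 1/(-40316) = -1/40316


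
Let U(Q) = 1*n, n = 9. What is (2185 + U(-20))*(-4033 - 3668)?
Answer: -16895994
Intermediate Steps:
U(Q) = 9 (U(Q) = 1*9 = 9)
(2185 + U(-20))*(-4033 - 3668) = (2185 + 9)*(-4033 - 3668) = 2194*(-7701) = -16895994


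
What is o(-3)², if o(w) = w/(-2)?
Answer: 9/4 ≈ 2.2500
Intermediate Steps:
o(w) = -w/2 (o(w) = w*(-½) = -w/2)
o(-3)² = (-½*(-3))² = (3/2)² = 9/4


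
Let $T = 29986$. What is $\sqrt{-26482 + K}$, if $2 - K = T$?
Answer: $3 i \sqrt{6274} \approx 237.63 i$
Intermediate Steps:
$K = -29984$ ($K = 2 - 29986 = -29984$)
$\sqrt{-26482 + K} = \sqrt{-26482 - 29984} = \sqrt{-56466} = 3 i \sqrt{6274}$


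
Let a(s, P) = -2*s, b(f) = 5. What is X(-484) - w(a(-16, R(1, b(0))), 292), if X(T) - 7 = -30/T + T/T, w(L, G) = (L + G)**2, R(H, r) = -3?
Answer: -25402241/242 ≈ -1.0497e+5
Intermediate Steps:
w(L, G) = (G + L)**2
X(T) = 8 - 30/T (X(T) = 7 + (-30/T + T/T) = 7 + (-30/T + 1) = 7 + (1 - 30/T) = 8 - 30/T)
X(-484) - w(a(-16, R(1, b(0))), 292) = (8 - 30/(-484)) - (292 - 2*(-16))**2 = (8 - 30*(-1/484)) - (292 + 32)**2 = (8 + 15/242) - 1*324**2 = 1951/242 - 1*104976 = 1951/242 - 104976 = -25402241/242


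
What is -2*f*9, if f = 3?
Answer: -54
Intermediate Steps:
-2*f*9 = -2*3*9 = -6*9 = -54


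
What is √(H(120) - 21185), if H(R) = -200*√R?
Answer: √(-21185 - 400*√30) ≈ 152.89*I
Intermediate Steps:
√(H(120) - 21185) = √(-400*√30 - 21185) = √(-21185 - 400*√30)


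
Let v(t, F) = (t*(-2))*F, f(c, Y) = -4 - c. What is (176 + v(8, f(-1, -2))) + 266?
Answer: 490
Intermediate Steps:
v(t, F) = -2*F*t (v(t, F) = (-2*t)*F = -2*F*t)
(176 + v(8, f(-1, -2))) + 266 = (176 - 2*(-4 - 1*(-1))*8) + 266 = (176 - 2*(-4 + 1)*8) + 266 = (176 - 2*(-3)*8) + 266 = (176 + 48) + 266 = 224 + 266 = 490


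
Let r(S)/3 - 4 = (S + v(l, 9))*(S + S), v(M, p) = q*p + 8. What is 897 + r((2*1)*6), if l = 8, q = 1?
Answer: 2997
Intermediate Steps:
v(M, p) = 8 + p (v(M, p) = 1*p + 8 = p + 8 = 8 + p)
r(S) = 12 + 6*S*(17 + S) (r(S) = 12 + 3*((S + (8 + 9))*(S + S)) = 12 + 3*((S + 17)*(2*S)) = 12 + 3*((17 + S)*(2*S)) = 12 + 3*(2*S*(17 + S)) = 12 + 6*S*(17 + S))
897 + r((2*1)*6) = 897 + (12 + 6*((2*1)*6)**2 + 102*((2*1)*6)) = 897 + (12 + 6*(2*6)**2 + 102*(2*6)) = 897 + (12 + 6*12**2 + 102*12) = 897 + (12 + 6*144 + 1224) = 897 + (12 + 864 + 1224) = 897 + 2100 = 2997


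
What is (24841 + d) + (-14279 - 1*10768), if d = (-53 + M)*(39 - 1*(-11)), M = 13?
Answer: -2206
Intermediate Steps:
d = -2000 (d = (-53 + 13)*(39 - 1*(-11)) = -40*(39 + 11) = -40*50 = -2000)
(24841 + d) + (-14279 - 1*10768) = (24841 - 2000) + (-14279 - 1*10768) = 22841 + (-14279 - 10768) = 22841 - 25047 = -2206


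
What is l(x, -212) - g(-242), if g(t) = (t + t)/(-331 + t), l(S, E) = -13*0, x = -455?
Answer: -484/573 ≈ -0.84468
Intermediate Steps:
l(S, E) = 0
g(t) = 2*t/(-331 + t) (g(t) = (2*t)/(-331 + t) = 2*t/(-331 + t))
l(x, -212) - g(-242) = 0 - 2*(-242)/(-331 - 242) = 0 - 2*(-242)/(-573) = 0 - 2*(-242)*(-1)/573 = 0 - 1*484/573 = 0 - 484/573 = -484/573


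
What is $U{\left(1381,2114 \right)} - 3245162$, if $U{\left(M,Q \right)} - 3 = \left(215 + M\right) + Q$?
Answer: $-3241449$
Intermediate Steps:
$U{\left(M,Q \right)} = 218 + M + Q$ ($U{\left(M,Q \right)} = 3 + \left(\left(215 + M\right) + Q\right) = 3 + \left(215 + M + Q\right) = 218 + M + Q$)
$U{\left(1381,2114 \right)} - 3245162 = \left(218 + 1381 + 2114\right) - 3245162 = 3713 - 3245162 = -3241449$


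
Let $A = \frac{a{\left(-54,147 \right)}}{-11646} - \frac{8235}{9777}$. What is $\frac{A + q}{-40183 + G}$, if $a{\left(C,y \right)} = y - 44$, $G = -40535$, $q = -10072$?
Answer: $\frac{382308154555}{3063596317452} \approx 0.12479$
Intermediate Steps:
$a{\left(C,y \right)} = -44 + y$
$A = - \frac{32303947}{37954314}$ ($A = \frac{-44 + 147}{-11646} - \frac{8235}{9777} = 103 \left(- \frac{1}{11646}\right) - \frac{2745}{3259} = - \frac{103}{11646} - \frac{2745}{3259} = - \frac{32303947}{37954314} \approx -0.85113$)
$\frac{A + q}{-40183 + G} = \frac{- \frac{32303947}{37954314} - 10072}{-40183 - 40535} = - \frac{382308154555}{37954314 \left(-80718\right)} = \left(- \frac{382308154555}{37954314}\right) \left(- \frac{1}{80718}\right) = \frac{382308154555}{3063596317452}$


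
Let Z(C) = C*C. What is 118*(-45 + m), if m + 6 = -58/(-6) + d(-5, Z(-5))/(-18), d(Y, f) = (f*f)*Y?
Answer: 140479/9 ≈ 15609.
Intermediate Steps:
Z(C) = C²
d(Y, f) = Y*f² (d(Y, f) = f²*Y = Y*f²)
m = 3191/18 (m = -6 + (-58/(-6) - 5*((-5)²)²/(-18)) = -6 + (-58*(-⅙) - 5*25²*(-1/18)) = -6 + (29/3 - 5*625*(-1/18)) = -6 + (29/3 - 3125*(-1/18)) = -6 + (29/3 + 3125/18) = -6 + 3299/18 = 3191/18 ≈ 177.28)
118*(-45 + m) = 118*(-45 + 3191/18) = 118*(2381/18) = 140479/9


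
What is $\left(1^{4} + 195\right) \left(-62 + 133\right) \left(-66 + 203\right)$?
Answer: $1906492$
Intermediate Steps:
$\left(1^{4} + 195\right) \left(-62 + 133\right) \left(-66 + 203\right) = \left(1 + 195\right) 71 \cdot 137 = 196 \cdot 9727 = 1906492$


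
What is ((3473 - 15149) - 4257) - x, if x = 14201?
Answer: -30134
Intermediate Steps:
((3473 - 15149) - 4257) - x = ((3473 - 15149) - 4257) - 1*14201 = (-11676 - 4257) - 14201 = -15933 - 14201 = -30134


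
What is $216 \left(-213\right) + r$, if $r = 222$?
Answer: $-45786$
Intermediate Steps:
$216 \left(-213\right) + r = 216 \left(-213\right) + 222 = -46008 + 222 = -45786$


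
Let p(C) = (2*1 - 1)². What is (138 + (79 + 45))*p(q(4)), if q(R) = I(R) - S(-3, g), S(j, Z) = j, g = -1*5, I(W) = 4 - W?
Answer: 262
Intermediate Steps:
g = -5
q(R) = 7 - R (q(R) = (4 - R) - 1*(-3) = (4 - R) + 3 = 7 - R)
p(C) = 1 (p(C) = (2 - 1)² = 1² = 1)
(138 + (79 + 45))*p(q(4)) = (138 + (79 + 45))*1 = (138 + 124)*1 = 262*1 = 262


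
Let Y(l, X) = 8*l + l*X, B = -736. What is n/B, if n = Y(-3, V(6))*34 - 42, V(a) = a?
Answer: 735/368 ≈ 1.9973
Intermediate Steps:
Y(l, X) = 8*l + X*l
n = -1470 (n = -3*(8 + 6)*34 - 42 = -3*14*34 - 42 = -42*34 - 42 = -1428 - 42 = -1470)
n/B = -1470/(-736) = -1470*(-1/736) = 735/368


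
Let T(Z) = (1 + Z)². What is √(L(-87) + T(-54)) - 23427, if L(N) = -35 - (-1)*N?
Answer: -23427 + √2687 ≈ -23375.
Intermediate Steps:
L(N) = -35 + N
√(L(-87) + T(-54)) - 23427 = √((-35 - 87) + (1 - 54)²) - 23427 = √(-122 + (-53)²) - 23427 = √(-122 + 2809) - 23427 = √2687 - 23427 = -23427 + √2687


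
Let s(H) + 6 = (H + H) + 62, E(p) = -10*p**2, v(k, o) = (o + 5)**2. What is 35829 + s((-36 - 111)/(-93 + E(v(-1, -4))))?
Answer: 3696449/103 ≈ 35888.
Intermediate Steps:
v(k, o) = (5 + o)**2
s(H) = 56 + 2*H (s(H) = -6 + ((H + H) + 62) = -6 + (2*H + 62) = -6 + (62 + 2*H) = 56 + 2*H)
35829 + s((-36 - 111)/(-93 + E(v(-1, -4)))) = 35829 + (56 + 2*((-36 - 111)/(-93 - 10*(5 - 4)**4))) = 35829 + (56 + 2*(-147/(-93 - 10*(1**2)**2))) = 35829 + (56 + 2*(-147/(-93 - 10*1**2))) = 35829 + (56 + 2*(-147/(-93 - 10*1))) = 35829 + (56 + 2*(-147/(-93 - 10))) = 35829 + (56 + 2*(-147/(-103))) = 35829 + (56 + 2*(-147*(-1/103))) = 35829 + (56 + 2*(147/103)) = 35829 + (56 + 294/103) = 35829 + 6062/103 = 3696449/103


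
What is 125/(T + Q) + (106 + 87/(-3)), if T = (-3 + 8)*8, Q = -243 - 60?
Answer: 20126/263 ≈ 76.525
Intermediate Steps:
Q = -303
T = 40 (T = 5*8 = 40)
125/(T + Q) + (106 + 87/(-3)) = 125/(40 - 303) + (106 + 87/(-3)) = 125/(-263) + (106 + 87*(-⅓)) = 125*(-1/263) + (106 - 29) = -125/263 + 77 = 20126/263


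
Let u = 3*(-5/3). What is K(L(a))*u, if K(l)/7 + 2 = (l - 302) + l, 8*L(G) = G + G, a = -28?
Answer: 11130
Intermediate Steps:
L(G) = G/4 (L(G) = (G + G)/8 = (2*G)/8 = G/4)
u = -5 (u = 3*(-5*1/3) = 3*(-5/3) = -5)
K(l) = -2128 + 14*l (K(l) = -14 + 7*((l - 302) + l) = -14 + 7*((-302 + l) + l) = -14 + 7*(-302 + 2*l) = -14 + (-2114 + 14*l) = -2128 + 14*l)
K(L(a))*u = (-2128 + 14*((1/4)*(-28)))*(-5) = (-2128 + 14*(-7))*(-5) = (-2128 - 98)*(-5) = -2226*(-5) = 11130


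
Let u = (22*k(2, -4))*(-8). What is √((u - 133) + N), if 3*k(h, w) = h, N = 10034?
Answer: 7*√1797/3 ≈ 98.912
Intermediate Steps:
k(h, w) = h/3
u = -352/3 (u = (22*((⅓)*2))*(-8) = (22*(⅔))*(-8) = (44/3)*(-8) = -352/3 ≈ -117.33)
√((u - 133) + N) = √((-352/3 - 133) + 10034) = √(-751/3 + 10034) = √(29351/3) = 7*√1797/3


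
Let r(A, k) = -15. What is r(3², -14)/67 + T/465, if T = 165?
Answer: 272/2077 ≈ 0.13096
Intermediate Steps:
r(3², -14)/67 + T/465 = -15/67 + 165/465 = -15*1/67 + 165*(1/465) = -15/67 + 11/31 = 272/2077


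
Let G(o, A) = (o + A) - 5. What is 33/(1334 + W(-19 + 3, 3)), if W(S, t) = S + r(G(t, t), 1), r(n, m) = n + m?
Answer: 1/40 ≈ 0.025000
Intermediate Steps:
G(o, A) = -5 + A + o (G(o, A) = (A + o) - 5 = -5 + A + o)
r(n, m) = m + n
W(S, t) = -4 + S + 2*t (W(S, t) = S + (1 + (-5 + t + t)) = S + (1 + (-5 + 2*t)) = S + (-4 + 2*t) = -4 + S + 2*t)
33/(1334 + W(-19 + 3, 3)) = 33/(1334 + (-4 + (-19 + 3) + 2*3)) = 33/(1334 + (-4 - 16 + 6)) = 33/(1334 - 14) = 33/1320 = 33*(1/1320) = 1/40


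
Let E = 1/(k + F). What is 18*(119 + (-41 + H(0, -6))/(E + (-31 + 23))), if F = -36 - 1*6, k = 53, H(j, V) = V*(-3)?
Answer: 63636/29 ≈ 2194.3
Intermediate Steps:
H(j, V) = -3*V
F = -42 (F = -36 - 6 = -42)
E = 1/11 (E = 1/(53 - 42) = 1/11 ≈ 0.090909)
18*(119 + (-41 + H(0, -6))/(E + (-31 + 23))) = 18*(119 + (-41 - 3*(-6))/(1/11 + (-31 + 23))) = 18*(119 + (-41 + 18)/(1/11 - 8)) = 18*(119 - 23/(-87/11)) = 18*(119 - 23*(-11/87)) = 18*(119 + 253/87) = 18*(10606/87) = 63636/29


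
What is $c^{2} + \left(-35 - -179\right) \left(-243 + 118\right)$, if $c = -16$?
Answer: $-17744$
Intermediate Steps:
$c^{2} + \left(-35 - -179\right) \left(-243 + 118\right) = \left(-16\right)^{2} + \left(-35 - -179\right) \left(-243 + 118\right) = 256 + \left(-35 + 179\right) \left(-125\right) = 256 + 144 \left(-125\right) = 256 - 18000 = -17744$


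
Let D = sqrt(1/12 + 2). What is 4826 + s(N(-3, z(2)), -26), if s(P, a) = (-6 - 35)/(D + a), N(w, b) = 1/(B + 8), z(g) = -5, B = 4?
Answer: 39040654/8087 + 410*sqrt(3)/8087 ≈ 4827.7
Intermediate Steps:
D = 5*sqrt(3)/6 (D = sqrt(1/12 + 2) = sqrt(25/12) = 5*sqrt(3)/6 ≈ 1.4434)
N(w, b) = 1/12 (N(w, b) = 1/(4 + 8) = 1/12)
s(P, a) = -41/(a + 5*sqrt(3)/6) (s(P, a) = (-6 - 35)/(5*sqrt(3)/6 + a) = -41/(a + 5*sqrt(3)/6))
4826 + s(N(-3, z(2)), -26) = 4826 - 246/(5*sqrt(3) + 6*(-26)) = 4826 - 246/(5*sqrt(3) - 156) = 4826 - 246/(-156 + 5*sqrt(3))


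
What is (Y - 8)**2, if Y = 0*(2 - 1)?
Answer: 64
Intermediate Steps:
Y = 0 (Y = 0*1 = 0)
(Y - 8)**2 = (0 - 8)**2 = (-8)**2 = 64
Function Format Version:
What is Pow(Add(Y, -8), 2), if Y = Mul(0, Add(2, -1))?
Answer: 64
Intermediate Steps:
Y = 0 (Y = Mul(0, 1) = 0)
Pow(Add(Y, -8), 2) = Pow(Add(0, -8), 2) = Pow(-8, 2) = 64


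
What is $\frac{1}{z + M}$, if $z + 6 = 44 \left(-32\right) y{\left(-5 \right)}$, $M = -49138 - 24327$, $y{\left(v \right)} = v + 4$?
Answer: $- \frac{1}{72063} \approx -1.3877 \cdot 10^{-5}$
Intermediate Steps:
$y{\left(v \right)} = 4 + v$
$M = -73465$
$z = 1402$ ($z = -6 + 44 \left(-32\right) \left(4 - 5\right) = -6 - -1408 = -6 + 1408 = 1402$)
$\frac{1}{z + M} = \frac{1}{1402 - 73465} = \frac{1}{-72063} = - \frac{1}{72063}$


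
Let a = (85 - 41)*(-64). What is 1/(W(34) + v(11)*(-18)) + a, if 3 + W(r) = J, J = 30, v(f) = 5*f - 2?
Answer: -2610433/927 ≈ -2816.0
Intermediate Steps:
v(f) = -2 + 5*f
a = -2816 (a = 44*(-64) = -2816)
W(r) = 27 (W(r) = -3 + 30 = 27)
1/(W(34) + v(11)*(-18)) + a = 1/(27 + (-2 + 5*11)*(-18)) - 2816 = 1/(27 + (-2 + 55)*(-18)) - 2816 = 1/(27 + 53*(-18)) - 2816 = 1/(27 - 954) - 2816 = 1/(-927) - 2816 = -1/927 - 2816 = -2610433/927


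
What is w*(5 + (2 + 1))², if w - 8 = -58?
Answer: -3200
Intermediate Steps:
w = -50 (w = 8 - 58 = -50)
w*(5 + (2 + 1))² = -50*(5 + (2 + 1))² = -50*(5 + 3)² = -50*8² = -50*64 = -3200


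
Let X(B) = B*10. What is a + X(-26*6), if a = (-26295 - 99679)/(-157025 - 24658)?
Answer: -283299506/181683 ≈ -1559.3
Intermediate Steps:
X(B) = 10*B
a = 125974/181683 (a = -125974/(-181683) = -125974*(-1/181683) = 125974/181683 ≈ 0.69337)
a + X(-26*6) = 125974/181683 + 10*(-26*6) = 125974/181683 + 10*(-156) = 125974/181683 - 1560 = -283299506/181683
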